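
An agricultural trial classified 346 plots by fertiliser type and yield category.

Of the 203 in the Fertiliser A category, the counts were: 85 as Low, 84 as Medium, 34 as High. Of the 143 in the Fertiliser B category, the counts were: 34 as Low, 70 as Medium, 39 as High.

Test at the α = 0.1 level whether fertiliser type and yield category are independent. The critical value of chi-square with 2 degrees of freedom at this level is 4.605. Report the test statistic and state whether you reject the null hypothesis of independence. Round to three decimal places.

Row totals: 203, 143. Column totals: 119, 154, 73. Grand total N = 346.
Expected counts (row total × column total / N):
  Fertiliser A, Low: 203×119/346 = 69.8179
  Fertiliser A, Medium: 203×154/346 = 90.3526
  Fertiliser A, High: 203×73/346 = 42.8295
  Fertiliser B, Low: 143×119/346 = 49.1821
  Fertiliser B, Medium: 143×154/346 = 63.6474
  Fertiliser B, High: 143×73/346 = 30.1705
Contributions (O − E)²/E:
  (85 − 69.8179)²/69.8179 = 3.3014
  (84 − 90.3526)²/90.3526 = 0.4466
  (34 − 42.8295)²/42.8295 = 1.8202
  (34 − 49.1821)²/49.1821 = 4.6866
  (70 − 63.6474)²/63.6474 = 0.6340
  (39 − 30.1705)²/30.1705 = 2.5840
χ² = 3.3014 + 0.4466 + 1.8202 + 4.6866 + 0.6340 + 2.5840 = 13.473
df = (2−1)(3−1) = 2. Since 13.473 > 4.605, reject the null hypothesis of independence at α = 0.1.

13.473; reject H₀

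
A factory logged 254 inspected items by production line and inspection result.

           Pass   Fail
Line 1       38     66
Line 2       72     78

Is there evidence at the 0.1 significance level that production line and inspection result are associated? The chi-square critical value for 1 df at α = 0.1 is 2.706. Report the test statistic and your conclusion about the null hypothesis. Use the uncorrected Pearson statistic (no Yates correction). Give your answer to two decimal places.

Row totals: 104, 150. Column totals: 110, 144. Grand total N = 254.
Expected counts (row total × column total / N):
  Line 1, Pass: 104×110/254 = 45.039
  Line 1, Fail: 104×144/254 = 58.961
  Line 2, Pass: 150×110/254 = 64.961
  Line 2, Fail: 150×144/254 = 85.039
Contributions (O − E)²/E:
  (38 − 45.039)²/45.039 = 1.1001
  (66 − 58.961)²/58.961 = 0.8403
  (72 − 64.961)²/64.961 = 0.7627
  (78 − 85.039)²/85.039 = 0.5826
χ² = 1.1001 + 0.8403 + 0.7627 + 0.5826 = 3.29
df = (2−1)(2−1) = 1. Since 3.29 > 2.706, reject the null hypothesis of independence at α = 0.1.

3.29; reject H₀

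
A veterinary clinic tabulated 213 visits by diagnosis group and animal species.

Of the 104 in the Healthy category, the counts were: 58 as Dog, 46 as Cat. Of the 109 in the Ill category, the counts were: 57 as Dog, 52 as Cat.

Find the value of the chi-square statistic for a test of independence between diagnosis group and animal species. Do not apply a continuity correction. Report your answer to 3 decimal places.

0.259

Row totals: 104, 109. Column totals: 115, 98. Grand total N = 213.
Expected counts (row total × column total / N):
  Healthy, Dog: 104×115/213 = 56.1502
  Healthy, Cat: 104×98/213 = 47.8498
  Ill, Dog: 109×115/213 = 58.8498
  Ill, Cat: 109×98/213 = 50.1502
Contributions (O − E)²/E:
  (58 − 56.1502)²/56.1502 = 0.0609
  (46 − 47.8498)²/47.8498 = 0.0715
  (57 − 58.8498)²/58.8498 = 0.0581
  (52 − 50.1502)²/50.1502 = 0.0682
χ² = 0.0609 + 0.0715 + 0.0581 + 0.0682 = 0.259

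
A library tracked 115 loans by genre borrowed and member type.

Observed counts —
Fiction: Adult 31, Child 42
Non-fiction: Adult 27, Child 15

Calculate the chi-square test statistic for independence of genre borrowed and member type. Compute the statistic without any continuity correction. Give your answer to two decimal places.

5.08

Row totals: 73, 42. Column totals: 58, 57. Grand total N = 115.
Expected counts (row total × column total / N):
  Fiction, Adult: 73×58/115 = 36.817
  Fiction, Child: 73×57/115 = 36.183
  Non-fiction, Adult: 42×58/115 = 21.183
  Non-fiction, Child: 42×57/115 = 20.817
Contributions (O − E)²/E:
  (31 − 36.817)²/36.817 = 0.9191
  (42 − 36.183)²/36.183 = 0.9352
  (27 − 21.183)²/21.183 = 1.5974
  (15 − 20.817)²/20.817 = 1.6255
χ² = 0.9191 + 0.9352 + 1.5974 + 1.6255 = 5.08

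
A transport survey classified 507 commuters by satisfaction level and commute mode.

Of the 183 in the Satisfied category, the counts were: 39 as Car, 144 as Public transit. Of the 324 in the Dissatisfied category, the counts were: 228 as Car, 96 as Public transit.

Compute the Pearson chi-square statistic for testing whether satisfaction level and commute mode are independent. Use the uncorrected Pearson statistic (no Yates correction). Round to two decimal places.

112.91

Row totals: 183, 324. Column totals: 267, 240. Grand total N = 507.
Expected counts (row total × column total / N):
  Satisfied, Car: 183×267/507 = 96.373
  Satisfied, Public transit: 183×240/507 = 86.627
  Dissatisfied, Car: 324×267/507 = 170.627
  Dissatisfied, Public transit: 324×240/507 = 153.373
Contributions (O − E)²/E:
  (39 − 96.373)²/96.373 = 34.1554
  (144 − 86.627)²/86.627 = 37.9981
  (228 − 170.627)²/170.627 = 19.2916
  (96 − 153.373)²/153.373 = 21.4618
χ² = 34.1554 + 37.9981 + 19.2916 + 21.4618 = 112.91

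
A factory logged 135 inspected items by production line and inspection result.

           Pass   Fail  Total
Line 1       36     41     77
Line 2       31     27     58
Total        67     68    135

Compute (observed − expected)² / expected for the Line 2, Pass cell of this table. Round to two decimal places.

0.17

Row total (Line 2) = 58; column total (Pass) = 67; N = 135.
Expected count E = 58 × 67 / 135 = 28.785.
Contribution = (O − E)²/E = (31 − 28.785)² / 28.785 = 0.17.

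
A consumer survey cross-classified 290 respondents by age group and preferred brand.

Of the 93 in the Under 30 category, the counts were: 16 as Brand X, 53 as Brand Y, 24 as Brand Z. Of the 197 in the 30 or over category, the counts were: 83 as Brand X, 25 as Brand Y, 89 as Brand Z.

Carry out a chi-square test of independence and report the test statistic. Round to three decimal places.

63.677

Row totals: 93, 197. Column totals: 99, 78, 113. Grand total N = 290.
Expected counts (row total × column total / N):
  Under 30, Brand X: 93×99/290 = 31.7483
  Under 30, Brand Y: 93×78/290 = 25.0138
  Under 30, Brand Z: 93×113/290 = 36.2379
  30 or over, Brand X: 197×99/290 = 67.2517
  30 or over, Brand Y: 197×78/290 = 52.9862
  30 or over, Brand Z: 197×113/290 = 76.7621
Contributions (O − E)²/E:
  (16 − 31.7483)²/31.7483 = 7.8117
  (53 − 25.0138)²/25.0138 = 31.3118
  (24 − 36.2379)²/36.2379 = 4.1329
  (83 − 67.2517)²/67.2517 = 3.6878
  (25 − 52.9862)²/52.9862 = 14.7817
  (89 − 76.7621)²/76.7621 = 1.9510
χ² = 7.8117 + 31.3118 + 4.1329 + 3.6878 + 14.7817 + 1.9510 = 63.677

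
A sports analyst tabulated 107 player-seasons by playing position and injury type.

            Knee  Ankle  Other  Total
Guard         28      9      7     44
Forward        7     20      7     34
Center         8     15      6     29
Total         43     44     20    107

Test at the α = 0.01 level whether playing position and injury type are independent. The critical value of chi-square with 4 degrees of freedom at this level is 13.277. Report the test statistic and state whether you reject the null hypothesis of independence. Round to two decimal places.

Grand total N = 107.
Expected counts (row total × column total / N):
  Guard, Knee: 44×43/107 = 17.682
  Guard, Ankle: 44×44/107 = 18.093
  Guard, Other: 44×20/107 = 8.224
  Forward, Knee: 34×43/107 = 13.664
  Forward, Ankle: 34×44/107 = 13.981
  Forward, Other: 34×20/107 = 6.355
  Center, Knee: 29×43/107 = 11.654
  Center, Ankle: 29×44/107 = 11.925
  Center, Other: 29×20/107 = 5.421
Contributions (O − E)²/E:
  (28 − 17.682)²/17.682 = 6.0209
  (9 − 18.093)²/18.093 = 4.5699
  (7 − 8.224)²/8.224 = 0.1822
  (7 − 13.664)²/13.664 = 3.2501
  (20 − 13.981)²/13.981 = 2.5913
  (7 − 6.355)²/6.355 = 0.0655
  (8 − 11.654)²/11.654 = 1.1457
  (15 − 11.925)²/11.925 = 0.7929
  (6 − 5.421)²/5.421 = 0.0618
χ² = 6.0209 + 4.5699 + 0.1822 + 3.2501 + 2.5913 + 0.0655 + 1.1457 + 0.7929 + 0.0618 = 18.68
df = (3−1)(3−1) = 4. Since 18.68 > 13.277, reject the null hypothesis of independence at α = 0.01.

18.68; reject H₀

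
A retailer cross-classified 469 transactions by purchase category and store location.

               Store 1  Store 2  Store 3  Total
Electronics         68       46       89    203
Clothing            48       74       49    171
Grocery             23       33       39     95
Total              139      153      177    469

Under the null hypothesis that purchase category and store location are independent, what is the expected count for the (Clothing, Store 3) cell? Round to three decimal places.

64.535

Row total (Clothing) = 171; column total (Store 3) = 177; grand total N = 469.
Expected count = (row total × column total) / N = 171 × 177 / 469 = 64.535.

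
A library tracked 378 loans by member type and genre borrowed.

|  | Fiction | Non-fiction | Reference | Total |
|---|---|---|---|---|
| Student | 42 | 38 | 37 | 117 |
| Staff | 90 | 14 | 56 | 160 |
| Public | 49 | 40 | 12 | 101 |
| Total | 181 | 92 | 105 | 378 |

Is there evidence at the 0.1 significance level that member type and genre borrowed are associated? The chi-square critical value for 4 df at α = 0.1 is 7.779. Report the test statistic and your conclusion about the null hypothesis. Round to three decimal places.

Grand total N = 378.
Expected counts (row total × column total / N):
  Student, Fiction: 117×181/378 = 56.0238
  Student, Non-fiction: 117×92/378 = 28.4762
  Student, Reference: 117×105/378 = 32.5000
  Staff, Fiction: 160×181/378 = 76.6138
  Staff, Non-fiction: 160×92/378 = 38.9418
  Staff, Reference: 160×105/378 = 44.4444
  Public, Fiction: 101×181/378 = 48.3624
  Public, Non-fiction: 101×92/378 = 24.5820
  Public, Reference: 101×105/378 = 28.0556
Contributions (O − E)²/E:
  (42 − 56.0238)²/56.0238 = 3.5104
  (38 − 28.4762)²/28.4762 = 3.1852
  (37 − 32.5000)²/32.5000 = 0.6231
  (90 − 76.6138)²/76.6138 = 2.3389
  (14 − 38.9418)²/38.9418 = 15.9750
  (56 − 44.4444)²/44.4444 = 3.0045
  (49 − 48.3624)²/48.3624 = 0.0084
  (40 − 24.5820)²/24.5820 = 9.6703
  (12 − 28.0556)²/28.0556 = 9.1883
χ² = 3.5104 + 3.1852 + 0.6231 + 2.3389 + 15.9750 + 3.0045 + 0.0084 + 9.6703 + 9.1883 = 47.504
df = (3−1)(3−1) = 4. Since 47.504 > 7.779, reject the null hypothesis of independence at α = 0.1.

47.504; reject H₀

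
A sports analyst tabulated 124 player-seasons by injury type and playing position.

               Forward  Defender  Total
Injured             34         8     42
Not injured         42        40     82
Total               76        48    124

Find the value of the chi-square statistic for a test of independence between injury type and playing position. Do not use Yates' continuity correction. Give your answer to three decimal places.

10.349

Grand total N = 124.
Expected counts (row total × column total / N):
  Injured, Forward: 42×76/124 = 25.7419
  Injured, Defender: 42×48/124 = 16.2581
  Not injured, Forward: 82×76/124 = 50.2581
  Not injured, Defender: 82×48/124 = 31.7419
Contributions (O − E)²/E:
  (34 − 25.7419)²/25.7419 = 2.6492
  (8 − 16.2581)²/16.2581 = 4.1946
  (42 − 50.2581)²/50.2581 = 1.3569
  (40 − 31.7419)²/31.7419 = 2.1485
χ² = 2.6492 + 4.1946 + 1.3569 + 2.1485 = 10.349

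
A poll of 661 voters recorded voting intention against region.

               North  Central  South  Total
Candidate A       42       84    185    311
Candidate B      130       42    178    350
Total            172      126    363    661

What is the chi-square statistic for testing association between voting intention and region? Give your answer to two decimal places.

57.06

Grand total N = 661.
Expected counts (row total × column total / N):
  Candidate A, North: 311×172/661 = 80.926
  Candidate A, Central: 311×126/661 = 59.283
  Candidate A, South: 311×363/661 = 170.791
  Candidate B, North: 350×172/661 = 91.074
  Candidate B, Central: 350×126/661 = 66.717
  Candidate B, South: 350×363/661 = 192.209
Contributions (O − E)²/E:
  (42 − 80.926)²/80.926 = 18.7237
  (84 − 59.283)²/59.283 = 10.3053
  (185 − 170.791)²/170.791 = 1.1821
  (130 − 91.074)²/91.074 = 16.6374
  (42 − 66.717)²/66.717 = 9.1570
  (178 − 192.209)²/192.209 = 1.0504
χ² = 18.7237 + 10.3053 + 1.1821 + 16.6374 + 9.1570 + 1.0504 = 57.06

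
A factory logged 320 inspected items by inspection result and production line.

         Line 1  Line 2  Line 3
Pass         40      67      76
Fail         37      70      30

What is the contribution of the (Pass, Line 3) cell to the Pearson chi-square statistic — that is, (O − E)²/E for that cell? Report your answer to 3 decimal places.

Row total (Pass) = 183; column total (Line 3) = 106; N = 320.
Expected count E = 183 × 106 / 320 = 60.6187.
Contribution = (O − E)²/E = (76 − 60.6187)² / 60.6187 = 3.903.

3.903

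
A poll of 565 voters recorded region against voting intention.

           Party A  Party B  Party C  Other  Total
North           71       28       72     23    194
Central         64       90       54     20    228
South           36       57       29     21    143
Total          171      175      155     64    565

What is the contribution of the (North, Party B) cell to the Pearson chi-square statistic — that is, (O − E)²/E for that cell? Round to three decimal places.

Row total (North) = 194; column total (Party B) = 175; N = 565.
Expected count E = 194 × 175 / 565 = 60.0885.
Contribution = (O − E)²/E = (28 − 60.0885)² / 60.0885 = 17.136.

17.136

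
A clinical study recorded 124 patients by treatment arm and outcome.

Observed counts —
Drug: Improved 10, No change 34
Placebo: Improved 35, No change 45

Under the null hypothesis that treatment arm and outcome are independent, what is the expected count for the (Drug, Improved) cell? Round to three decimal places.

Row total (Drug) = 44; column total (Improved) = 45; grand total N = 124.
Expected count = (row total × column total) / N = 44 × 45 / 124 = 15.968.

15.968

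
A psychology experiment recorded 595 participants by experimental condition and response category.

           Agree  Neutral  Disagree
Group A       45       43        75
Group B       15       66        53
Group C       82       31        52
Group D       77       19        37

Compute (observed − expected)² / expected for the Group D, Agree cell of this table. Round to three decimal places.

Row total (Group D) = 133; column total (Agree) = 219; N = 595.
Expected count E = 133 × 219 / 595 = 48.9529.
Contribution = (O − E)²/E = (77 − 48.9529)² / 48.9529 = 16.069.

16.069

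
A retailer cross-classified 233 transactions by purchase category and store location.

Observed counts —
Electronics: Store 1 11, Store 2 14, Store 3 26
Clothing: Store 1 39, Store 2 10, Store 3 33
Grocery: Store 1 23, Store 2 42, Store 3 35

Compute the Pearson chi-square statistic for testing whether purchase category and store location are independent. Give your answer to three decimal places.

Row totals: 51, 82, 100. Column totals: 73, 66, 94. Grand total N = 233.
Expected counts (row total × column total / N):
  Electronics, Store 1: 51×73/233 = 15.9785
  Electronics, Store 2: 51×66/233 = 14.4464
  Electronics, Store 3: 51×94/233 = 20.5751
  Clothing, Store 1: 82×73/233 = 25.6910
  Clothing, Store 2: 82×66/233 = 23.2275
  Clothing, Store 3: 82×94/233 = 33.0815
  Grocery, Store 1: 100×73/233 = 31.3305
  Grocery, Store 2: 100×66/233 = 28.3262
  Grocery, Store 3: 100×94/233 = 40.3433
Contributions (O − E)²/E:
  (11 − 15.9785)²/15.9785 = 1.5512
  (14 − 14.4464)²/14.4464 = 0.0138
  (26 − 20.5751)²/20.5751 = 1.4303
  (39 − 25.6910)²/25.6910 = 6.8946
  (10 − 23.2275)²/23.2275 = 7.5327
  (33 − 33.0815)²/33.0815 = 0.0002
  (23 − 31.3305)²/31.3305 = 2.2150
  (42 − 28.3262)²/28.3262 = 6.6007
  (35 − 40.3433)²/40.3433 = 0.7077
χ² = 1.5512 + 0.0138 + 1.4303 + 6.8946 + 7.5327 + 0.0002 + 2.2150 + 6.6007 + 0.7077 = 26.946

26.946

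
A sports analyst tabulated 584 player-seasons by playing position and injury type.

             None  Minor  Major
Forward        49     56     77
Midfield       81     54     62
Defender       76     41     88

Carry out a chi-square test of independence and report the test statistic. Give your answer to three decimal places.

14.490

Row totals: 182, 197, 205. Column totals: 206, 151, 227. Grand total N = 584.
Expected counts (row total × column total / N):
  Forward, None: 182×206/584 = 64.1986
  Forward, Minor: 182×151/584 = 47.0582
  Forward, Major: 182×227/584 = 70.7432
  Midfield, None: 197×206/584 = 69.4897
  Midfield, Minor: 197×151/584 = 50.9366
  Midfield, Major: 197×227/584 = 76.5736
  Defender, None: 205×206/584 = 72.3116
  Defender, Minor: 205×151/584 = 53.0051
  Defender, Major: 205×227/584 = 79.6832
Contributions (O − E)²/E:
  (49 − 64.1986)²/64.1986 = 3.5982
  (56 − 47.0582)²/47.0582 = 1.6991
  (77 − 70.7432)²/70.7432 = 0.5534
  (81 − 69.4897)²/69.4897 = 1.9066
  (54 − 50.9366)²/50.9366 = 0.1842
  (62 − 76.5736)²/76.5736 = 2.7737
  (76 − 72.3116)²/72.3116 = 0.1881
  (41 − 53.0051)²/53.0051 = 2.7190
  (88 − 79.6832)²/79.6832 = 0.8681
χ² = 3.5982 + 1.6991 + 0.5534 + 1.9066 + 0.1842 + 2.7737 + 0.1881 + 2.7190 + 0.8681 = 14.490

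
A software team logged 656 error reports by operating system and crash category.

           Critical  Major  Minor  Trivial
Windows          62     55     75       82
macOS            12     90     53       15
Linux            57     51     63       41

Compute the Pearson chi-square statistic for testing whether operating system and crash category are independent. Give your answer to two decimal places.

84.92

Row totals: 274, 170, 212. Column totals: 131, 196, 191, 138. Grand total N = 656.
Expected counts (row total × column total / N):
  Windows, Critical: 274×131/656 = 54.7165
  Windows, Major: 274×196/656 = 81.8659
  Windows, Minor: 274×191/656 = 79.7774
  Windows, Trivial: 274×138/656 = 57.6402
  macOS, Critical: 170×131/656 = 33.9482
  macOS, Major: 170×196/656 = 50.7927
  macOS, Minor: 170×191/656 = 49.4970
  macOS, Trivial: 170×138/656 = 35.7622
  Linux, Critical: 212×131/656 = 42.3354
  Linux, Major: 212×196/656 = 63.3415
  Linux, Minor: 212×191/656 = 61.7256
  Linux, Trivial: 212×138/656 = 44.5976
Contributions (O − E)²/E:
  (62 − 54.7165)²/54.7165 = 0.9695
  (55 − 81.8659)²/81.8659 = 8.8166
  (75 − 79.7774)²/79.7774 = 0.2861
  (82 − 57.6402)²/57.6402 = 10.2949
  (12 − 33.9482)²/33.9482 = 14.1900
  (90 − 50.7927)²/50.7927 = 30.2644
  (53 − 49.4970)²/49.4970 = 0.2479
  (15 − 35.7622)²/35.7622 = 12.0538
  (57 − 42.3354)²/42.3354 = 5.0797
  (51 − 63.3415)²/63.3415 = 2.4046
  (63 − 61.7256)²/61.7256 = 0.0263
  (41 − 44.5976)²/44.5976 = 0.2902
χ² = 0.9695 + 8.8166 + 0.2861 + 10.2949 + 14.1900 + 30.2644 + 0.2479 + 12.0538 + 5.0797 + 2.4046 + 0.0263 + 0.2902 = 84.92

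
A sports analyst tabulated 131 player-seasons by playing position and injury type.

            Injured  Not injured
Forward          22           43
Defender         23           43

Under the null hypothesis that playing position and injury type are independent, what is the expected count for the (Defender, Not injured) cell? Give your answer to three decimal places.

Row total (Defender) = 66; column total (Not injured) = 86; grand total N = 131.
Expected count = (row total × column total) / N = 66 × 86 / 131 = 43.328.

43.328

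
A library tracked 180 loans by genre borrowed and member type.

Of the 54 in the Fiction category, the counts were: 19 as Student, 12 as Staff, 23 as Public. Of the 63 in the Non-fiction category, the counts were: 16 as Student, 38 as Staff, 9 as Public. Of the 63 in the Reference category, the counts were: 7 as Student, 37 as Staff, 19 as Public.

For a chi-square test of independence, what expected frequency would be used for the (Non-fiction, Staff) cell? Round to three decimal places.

Row total (Non-fiction) = 63; column total (Staff) = 87; grand total N = 180.
Expected count = (row total × column total) / N = 63 × 87 / 180 = 30.450.

30.450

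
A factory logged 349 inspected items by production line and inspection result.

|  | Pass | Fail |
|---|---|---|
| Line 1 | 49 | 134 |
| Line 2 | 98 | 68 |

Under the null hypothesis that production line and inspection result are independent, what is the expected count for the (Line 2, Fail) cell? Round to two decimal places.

Row total (Line 2) = 166; column total (Fail) = 202; grand total N = 349.
Expected count = (row total × column total) / N = 166 × 202 / 349 = 96.08.

96.08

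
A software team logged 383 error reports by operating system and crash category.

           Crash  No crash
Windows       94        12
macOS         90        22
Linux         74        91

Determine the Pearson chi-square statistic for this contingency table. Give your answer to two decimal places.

68.55

Row totals: 106, 112, 165. Column totals: 258, 125. Grand total N = 383.
Expected counts (row total × column total / N):
  Windows, Crash: 106×258/383 = 71.405
  Windows, No crash: 106×125/383 = 34.595
  macOS, Crash: 112×258/383 = 75.446
  macOS, No crash: 112×125/383 = 36.554
  Linux, Crash: 165×258/383 = 111.149
  Linux, No crash: 165×125/383 = 53.851
Contributions (O − E)²/E:
  (94 − 71.405)²/71.405 = 7.1498
  (12 − 34.595)²/34.595 = 14.7575
  (90 − 75.446)²/75.446 = 2.8076
  (22 − 36.554)²/36.554 = 5.7947
  (74 − 111.149)²/111.149 = 12.4162
  (91 − 53.851)²/53.851 = 25.6272
χ² = 7.1498 + 14.7575 + 2.8076 + 5.7947 + 12.4162 + 25.6272 = 68.55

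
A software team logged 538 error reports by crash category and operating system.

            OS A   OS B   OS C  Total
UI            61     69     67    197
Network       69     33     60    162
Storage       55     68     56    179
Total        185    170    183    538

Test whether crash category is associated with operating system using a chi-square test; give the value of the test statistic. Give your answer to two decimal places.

14.88

Grand total N = 538.
Expected counts (row total × column total / N):
  UI, OS A: 197×185/538 = 67.7416
  UI, OS B: 197×170/538 = 62.2491
  UI, OS C: 197×183/538 = 67.0093
  Network, OS A: 162×185/538 = 55.7063
  Network, OS B: 162×170/538 = 51.1896
  Network, OS C: 162×183/538 = 55.1041
  Storage, OS A: 179×185/538 = 61.5520
  Storage, OS B: 179×170/538 = 56.5613
  Storage, OS C: 179×183/538 = 60.8866
Contributions (O − E)²/E:
  (61 − 67.7416)²/67.7416 = 0.6709
  (69 − 62.2491)²/62.2491 = 0.7321
  (67 − 67.0093)²/67.0093 = 0.0000
  (69 − 55.7063)²/55.7063 = 3.1724
  (33 − 51.1896)²/51.1896 = 6.4635
  (60 − 55.1041)²/55.1041 = 0.4350
  (55 − 61.5520)²/61.5520 = 0.6974
  (68 − 56.5613)²/56.5613 = 2.3133
  (56 − 60.8866)²/60.8866 = 0.3922
χ² = 0.6709 + 0.7321 + 0.0000 + 3.1724 + 6.4635 + 0.4350 + 0.6974 + 2.3133 + 0.3922 = 14.88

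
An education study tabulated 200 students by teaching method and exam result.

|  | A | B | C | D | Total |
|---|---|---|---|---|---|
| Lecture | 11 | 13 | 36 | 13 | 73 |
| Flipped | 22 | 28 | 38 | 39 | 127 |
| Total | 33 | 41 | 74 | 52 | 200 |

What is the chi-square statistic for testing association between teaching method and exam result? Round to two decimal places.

Grand total N = 200.
Expected counts (row total × column total / N):
  Lecture, A: 73×33/200 = 12.045
  Lecture, B: 73×41/200 = 14.965
  Lecture, C: 73×74/200 = 27.010
  Lecture, D: 73×52/200 = 18.980
  Flipped, A: 127×33/200 = 20.955
  Flipped, B: 127×41/200 = 26.035
  Flipped, C: 127×74/200 = 46.990
  Flipped, D: 127×52/200 = 33.020
Contributions (O − E)²/E:
  (11 − 12.045)²/12.045 = 0.0907
  (13 − 14.965)²/14.965 = 0.2580
  (36 − 27.010)²/27.010 = 2.9922
  (13 − 18.980)²/18.980 = 1.8841
  (22 − 20.955)²/20.955 = 0.0521
  (28 − 26.035)²/26.035 = 0.1483
  (38 − 46.990)²/46.990 = 1.7199
  (39 − 33.020)²/33.020 = 1.0830
χ² = 0.0907 + 0.2580 + 2.9922 + 1.8841 + 0.0521 + 0.1483 + 1.7199 + 1.0830 = 8.23

8.23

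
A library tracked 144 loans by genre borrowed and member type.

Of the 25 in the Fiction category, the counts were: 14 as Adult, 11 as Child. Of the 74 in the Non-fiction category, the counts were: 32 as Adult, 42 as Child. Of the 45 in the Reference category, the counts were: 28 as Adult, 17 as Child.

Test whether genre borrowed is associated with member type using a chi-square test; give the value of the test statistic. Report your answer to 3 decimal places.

4.292

Row totals: 25, 74, 45. Column totals: 74, 70. Grand total N = 144.
Expected counts (row total × column total / N):
  Fiction, Adult: 25×74/144 = 12.84722
  Fiction, Child: 25×70/144 = 12.15278
  Non-fiction, Adult: 74×74/144 = 38.02778
  Non-fiction, Child: 74×70/144 = 35.97222
  Reference, Adult: 45×74/144 = 23.12500
  Reference, Child: 45×70/144 = 21.87500
Contributions (O − E)²/E:
  (14 − 12.84722)²/12.84722 = 0.1034
  (11 − 12.15278)²/12.15278 = 0.1093
  (32 − 38.02778)²/38.02778 = 0.9555
  (42 − 35.97222)²/35.97222 = 1.0101
  (28 − 23.12500)²/23.12500 = 1.0277
  (17 − 21.87500)²/21.87500 = 1.0864
χ² = 0.1034 + 0.1093 + 0.9555 + 1.0101 + 1.0277 + 1.0864 = 4.292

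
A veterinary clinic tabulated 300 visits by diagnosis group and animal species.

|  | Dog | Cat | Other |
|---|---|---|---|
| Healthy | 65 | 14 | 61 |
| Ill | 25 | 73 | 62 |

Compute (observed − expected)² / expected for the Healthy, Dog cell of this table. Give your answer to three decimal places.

Row total (Healthy) = 140; column total (Dog) = 90; N = 300.
Expected count E = 140 × 90 / 300 = 42.0000.
Contribution = (O − E)²/E = (65 − 42.0000)² / 42.0000 = 12.595.

12.595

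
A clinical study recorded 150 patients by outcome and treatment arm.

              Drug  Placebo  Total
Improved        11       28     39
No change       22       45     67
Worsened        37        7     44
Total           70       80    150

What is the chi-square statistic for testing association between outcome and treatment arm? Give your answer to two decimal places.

35.25

Grand total N = 150.
Expected counts (row total × column total / N):
  Improved, Drug: 39×70/150 = 18.2000
  Improved, Placebo: 39×80/150 = 20.8000
  No change, Drug: 67×70/150 = 31.2667
  No change, Placebo: 67×80/150 = 35.7333
  Worsened, Drug: 44×70/150 = 20.5333
  Worsened, Placebo: 44×80/150 = 23.4667
Contributions (O − E)²/E:
  (11 − 18.2000)²/18.2000 = 2.8484
  (28 − 20.8000)²/20.8000 = 2.4923
  (22 − 31.2667)²/31.2667 = 2.7464
  (45 − 35.7333)²/35.7333 = 2.4031
  (37 − 20.5333)²/20.5333 = 13.2055
  (7 − 23.4667)²/23.4667 = 11.5548
χ² = 2.8484 + 2.4923 + 2.7464 + 2.4031 + 13.2055 + 11.5548 = 35.25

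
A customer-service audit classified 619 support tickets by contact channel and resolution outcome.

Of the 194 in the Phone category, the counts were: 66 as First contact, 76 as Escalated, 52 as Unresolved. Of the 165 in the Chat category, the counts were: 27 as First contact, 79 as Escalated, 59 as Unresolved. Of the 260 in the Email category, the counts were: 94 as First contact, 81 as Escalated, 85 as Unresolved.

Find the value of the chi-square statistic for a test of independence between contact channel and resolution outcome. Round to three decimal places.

24.339

Row totals: 194, 165, 260. Column totals: 187, 236, 196. Grand total N = 619.
Expected counts (row total × column total / N):
  Phone, First contact: 194×187/619 = 58.6074
  Phone, Escalated: 194×236/619 = 73.9645
  Phone, Unresolved: 194×196/619 = 61.4281
  Chat, First contact: 165×187/619 = 49.8465
  Chat, Escalated: 165×236/619 = 62.9079
  Chat, Unresolved: 165×196/619 = 52.2456
  Email, First contact: 260×187/619 = 78.5460
  Email, Escalated: 260×236/619 = 99.1276
  Email, Unresolved: 260×196/619 = 82.3263
Contributions (O − E)²/E:
  (66 − 58.6074)²/58.6074 = 0.9325
  (76 − 73.9645)²/73.9645 = 0.0560
  (52 − 61.4281)²/61.4281 = 1.4470
  (27 − 49.8465)²/49.8465 = 10.4714
  (79 − 62.9079)²/62.9079 = 4.1164
  (59 − 52.2456)²/52.2456 = 0.8732
  (94 − 78.5460)²/78.5460 = 3.0406
  (81 − 99.1276)²/99.1276 = 3.3150
  (85 − 82.3263)²/82.3263 = 0.0868
χ² = 0.9325 + 0.0560 + 1.4470 + 10.4714 + 4.1164 + 0.8732 + 3.0406 + 3.3150 + 0.0868 = 24.339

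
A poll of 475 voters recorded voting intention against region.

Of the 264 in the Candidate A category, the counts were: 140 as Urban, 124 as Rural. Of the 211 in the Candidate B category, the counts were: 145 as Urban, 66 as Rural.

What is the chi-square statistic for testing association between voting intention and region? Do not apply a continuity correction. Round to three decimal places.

Row totals: 264, 211. Column totals: 285, 190. Grand total N = 475.
Expected counts (row total × column total / N):
  Candidate A, Urban: 264×285/475 = 158.4000
  Candidate A, Rural: 264×190/475 = 105.6000
  Candidate B, Urban: 211×285/475 = 126.6000
  Candidate B, Rural: 211×190/475 = 84.4000
Contributions (O − E)²/E:
  (140 − 158.4000)²/158.4000 = 2.1374
  (124 − 105.6000)²/105.6000 = 3.2061
  (145 − 126.6000)²/126.6000 = 2.6742
  (66 − 84.4000)²/84.4000 = 4.0114
χ² = 2.1374 + 3.2061 + 2.6742 + 4.0114 = 12.029

12.029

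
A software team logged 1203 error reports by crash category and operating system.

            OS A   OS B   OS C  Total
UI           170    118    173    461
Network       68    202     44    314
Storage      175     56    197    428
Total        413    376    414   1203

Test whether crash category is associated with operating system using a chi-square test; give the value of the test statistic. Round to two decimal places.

236.82

Grand total N = 1203.
Expected counts (row total × column total / N):
  UI, OS A: 461×413/1203 = 158.2652
  UI, OS B: 461×376/1203 = 144.0865
  UI, OS C: 461×414/1203 = 158.6484
  Network, OS A: 314×413/1203 = 107.7988
  Network, OS B: 314×376/1203 = 98.1413
  Network, OS C: 314×414/1203 = 108.0599
  Storage, OS A: 428×413/1203 = 146.9360
  Storage, OS B: 428×376/1203 = 133.7722
  Storage, OS C: 428×414/1203 = 147.2918
Contributions (O − E)²/E:
  (170 − 158.2652)²/158.2652 = 0.8701
  (118 − 144.0865)²/144.0865 = 4.7229
  (173 − 158.6484)²/158.6484 = 1.2983
  (68 − 107.7988)²/107.7988 = 14.6935
  (202 − 98.1413)²/98.1413 = 109.9092
  (44 − 108.0599)²/108.0599 = 37.9759
  (175 − 146.9360)²/146.9360 = 5.3601
  (56 − 133.7722)²/133.7722 = 45.2150
  (197 − 147.2918)²/147.2918 = 16.7756
χ² = 0.8701 + 4.7229 + 1.2983 + 14.6935 + 109.9092 + 37.9759 + 5.3601 + 45.2150 + 16.7756 = 236.82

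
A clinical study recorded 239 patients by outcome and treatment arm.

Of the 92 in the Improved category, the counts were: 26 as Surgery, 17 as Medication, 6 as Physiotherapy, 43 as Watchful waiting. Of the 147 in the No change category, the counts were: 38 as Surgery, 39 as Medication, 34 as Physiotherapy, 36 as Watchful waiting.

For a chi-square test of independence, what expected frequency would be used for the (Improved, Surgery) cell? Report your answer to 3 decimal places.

Row total (Improved) = 92; column total (Surgery) = 64; grand total N = 239.
Expected count = (row total × column total) / N = 92 × 64 / 239 = 24.636.

24.636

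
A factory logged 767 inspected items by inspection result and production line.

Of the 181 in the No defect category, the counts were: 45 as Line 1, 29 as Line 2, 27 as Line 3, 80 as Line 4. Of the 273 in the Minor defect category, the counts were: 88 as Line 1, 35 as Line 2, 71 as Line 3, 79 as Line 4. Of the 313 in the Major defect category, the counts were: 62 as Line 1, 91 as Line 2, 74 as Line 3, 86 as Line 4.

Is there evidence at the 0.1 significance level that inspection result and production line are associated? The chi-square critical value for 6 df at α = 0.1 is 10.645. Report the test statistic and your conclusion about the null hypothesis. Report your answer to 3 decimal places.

47.558; reject H₀

Row totals: 181, 273, 313. Column totals: 195, 155, 172, 245. Grand total N = 767.
Expected counts (row total × column total / N):
  No defect, Line 1: 181×195/767 = 46.0169
  No defect, Line 2: 181×155/767 = 36.5776
  No defect, Line 3: 181×172/767 = 40.5893
  No defect, Line 4: 181×245/767 = 57.8162
  Minor defect, Line 1: 273×195/767 = 69.4068
  Minor defect, Line 2: 273×155/767 = 55.1695
  Minor defect, Line 3: 273×172/767 = 61.2203
  Minor defect, Line 4: 273×245/767 = 87.2034
  Major defect, Line 1: 313×195/767 = 79.5763
  Major defect, Line 2: 313×155/767 = 63.2529
  Major defect, Line 3: 313×172/767 = 70.1904
  Major defect, Line 4: 313×245/767 = 99.9804
Contributions (O − E)²/E:
  (45 − 46.0169)²/46.0169 = 0.0225
  (29 − 36.5776)²/36.5776 = 1.5698
  (27 − 40.5893)²/40.5893 = 4.5497
  (80 − 57.8162)²/57.8162 = 8.5118
  (88 − 69.4068)²/69.4068 = 4.9809
  (35 − 55.1695)²/55.1695 = 7.3738
  (71 − 61.2203)²/61.2203 = 1.5623
  (79 − 87.2034)²/87.2034 = 0.7717
  (62 − 79.5763)²/79.5763 = 3.8821
  (91 − 63.2529)²/63.2529 = 12.1718
  (74 − 70.1904)²/70.1904 = 0.2068
  (86 − 99.9804)²/99.9804 = 1.9549
χ² = 0.0225 + 1.5698 + 4.5497 + 8.5118 + 4.9809 + 7.3738 + 1.5623 + 0.7717 + 3.8821 + 12.1718 + 0.2068 + 1.9549 = 47.558
df = (3−1)(4−1) = 6. Since 47.558 > 10.645, reject the null hypothesis of independence at α = 0.1.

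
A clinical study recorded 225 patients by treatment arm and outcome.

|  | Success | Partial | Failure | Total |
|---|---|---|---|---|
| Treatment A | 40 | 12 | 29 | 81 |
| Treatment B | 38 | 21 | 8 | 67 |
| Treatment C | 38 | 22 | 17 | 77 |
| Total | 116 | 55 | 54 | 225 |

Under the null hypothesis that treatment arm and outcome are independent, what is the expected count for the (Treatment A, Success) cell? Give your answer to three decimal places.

41.760

Row total (Treatment A) = 81; column total (Success) = 116; grand total N = 225.
Expected count = (row total × column total) / N = 81 × 116 / 225 = 41.760.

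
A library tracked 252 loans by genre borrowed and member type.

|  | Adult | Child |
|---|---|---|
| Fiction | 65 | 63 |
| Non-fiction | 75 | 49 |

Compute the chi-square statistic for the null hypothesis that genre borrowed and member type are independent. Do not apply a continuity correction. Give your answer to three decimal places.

Row totals: 128, 124. Column totals: 140, 112. Grand total N = 252.
Expected counts (row total × column total / N):
  Fiction, Adult: 128×140/252 = 71.1111
  Fiction, Child: 128×112/252 = 56.8889
  Non-fiction, Adult: 124×140/252 = 68.8889
  Non-fiction, Child: 124×112/252 = 55.1111
Contributions (O − E)²/E:
  (65 − 71.1111)²/71.1111 = 0.5252
  (63 − 56.8889)²/56.8889 = 0.6565
  (75 − 68.8889)²/68.8889 = 0.5421
  (49 − 55.1111)²/55.1111 = 0.6776
χ² = 0.5252 + 0.6565 + 0.5421 + 0.6776 = 2.401

2.401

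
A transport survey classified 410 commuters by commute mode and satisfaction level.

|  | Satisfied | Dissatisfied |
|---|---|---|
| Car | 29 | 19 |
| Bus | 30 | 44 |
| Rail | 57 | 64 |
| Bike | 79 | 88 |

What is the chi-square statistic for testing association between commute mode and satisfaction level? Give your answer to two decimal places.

Row totals: 48, 74, 121, 167. Column totals: 195, 215. Grand total N = 410.
Expected counts (row total × column total / N):
  Car, Satisfied: 48×195/410 = 22.829
  Car, Dissatisfied: 48×215/410 = 25.171
  Bus, Satisfied: 74×195/410 = 35.195
  Bus, Dissatisfied: 74×215/410 = 38.805
  Rail, Satisfied: 121×195/410 = 57.549
  Rail, Dissatisfied: 121×215/410 = 63.451
  Bike, Satisfied: 167×195/410 = 79.427
  Bike, Dissatisfied: 167×215/410 = 87.573
Contributions (O − E)²/E:
  (29 − 22.829)²/22.829 = 1.6681
  (19 − 25.171)²/25.171 = 1.5129
  (30 − 35.195)²/35.195 = 0.7668
  (44 − 38.805)²/38.805 = 0.6955
  (57 − 57.549)²/57.549 = 0.0052
  (64 − 63.451)²/63.451 = 0.0048
  (79 − 79.427)²/79.427 = 0.0023
  (88 − 87.573)²/87.573 = 0.0021
χ² = 1.6681 + 1.5129 + 0.7668 + 0.6955 + 0.0052 + 0.0048 + 0.0023 + 0.0021 = 4.66

4.66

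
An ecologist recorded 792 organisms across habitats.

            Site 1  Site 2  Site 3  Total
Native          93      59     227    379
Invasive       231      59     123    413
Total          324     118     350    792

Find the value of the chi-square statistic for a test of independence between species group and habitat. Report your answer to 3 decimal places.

88.384

Grand total N = 792.
Expected counts (row total × column total / N):
  Native, Site 1: 379×324/792 = 155.0455
  Native, Site 2: 379×118/792 = 56.4672
  Native, Site 3: 379×350/792 = 167.4874
  Invasive, Site 1: 413×324/792 = 168.9545
  Invasive, Site 2: 413×118/792 = 61.5328
  Invasive, Site 3: 413×350/792 = 182.5126
Contributions (O − E)²/E:
  (93 − 155.0455)²/155.0455 = 24.8291
  (59 − 56.4672)²/56.4672 = 0.1136
  (227 − 167.4874)²/167.4874 = 21.1464
  (231 − 168.9545)²/168.9545 = 22.7851
  (59 − 61.5328)²/61.5328 = 0.1043
  (123 − 182.5126)²/182.5126 = 19.4055
χ² = 24.8291 + 0.1136 + 21.1464 + 22.7851 + 0.1043 + 19.4055 = 88.384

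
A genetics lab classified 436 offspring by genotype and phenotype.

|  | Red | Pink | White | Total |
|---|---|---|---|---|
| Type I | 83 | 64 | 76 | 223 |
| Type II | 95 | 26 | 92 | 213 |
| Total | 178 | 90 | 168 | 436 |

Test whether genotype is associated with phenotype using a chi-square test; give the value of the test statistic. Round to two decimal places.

18.16

Grand total N = 436.
Expected counts (row total × column total / N):
  Type I, Red: 223×178/436 = 91.041
  Type I, Pink: 223×90/436 = 46.032
  Type I, White: 223×168/436 = 85.927
  Type II, Red: 213×178/436 = 86.959
  Type II, Pink: 213×90/436 = 43.968
  Type II, White: 213×168/436 = 82.073
Contributions (O − E)²/E:
  (83 − 91.041)²/91.041 = 0.7102
  (64 − 46.032)²/46.032 = 7.0136
  (76 − 85.927)²/85.927 = 1.1468
  (95 − 86.959)²/86.959 = 0.7435
  (26 − 43.968)²/43.968 = 7.3428
  (92 − 82.073)²/82.073 = 1.2007
χ² = 0.7102 + 7.0136 + 1.1468 + 0.7435 + 7.3428 + 1.2007 = 18.16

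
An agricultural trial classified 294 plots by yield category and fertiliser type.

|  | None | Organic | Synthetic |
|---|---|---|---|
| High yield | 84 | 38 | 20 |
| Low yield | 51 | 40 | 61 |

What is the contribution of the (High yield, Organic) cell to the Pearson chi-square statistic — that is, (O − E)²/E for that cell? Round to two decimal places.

Row total (High yield) = 142; column total (Organic) = 78; N = 294.
Expected count E = 142 × 78 / 294 = 37.673.
Contribution = (O − E)²/E = (38 − 37.673)² / 37.673 = 0.00.

0.00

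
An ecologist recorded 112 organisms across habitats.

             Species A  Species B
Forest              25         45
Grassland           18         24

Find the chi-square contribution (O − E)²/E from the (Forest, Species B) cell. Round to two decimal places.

Row total (Forest) = 70; column total (Species B) = 69; N = 112.
Expected count E = 70 × 69 / 112 = 43.125.
Contribution = (O − E)²/E = (45 − 43.125)² / 43.125 = 0.08.

0.08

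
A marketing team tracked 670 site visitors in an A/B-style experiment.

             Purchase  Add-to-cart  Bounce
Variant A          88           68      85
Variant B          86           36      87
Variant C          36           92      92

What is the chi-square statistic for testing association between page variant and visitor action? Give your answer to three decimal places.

Row totals: 241, 209, 220. Column totals: 210, 196, 264. Grand total N = 670.
Expected counts (row total × column total / N):
  Variant A, Purchase: 241×210/670 = 75.5373
  Variant A, Add-to-cart: 241×196/670 = 70.5015
  Variant A, Bounce: 241×264/670 = 94.9612
  Variant B, Purchase: 209×210/670 = 65.5075
  Variant B, Add-to-cart: 209×196/670 = 61.1403
  Variant B, Bounce: 209×264/670 = 82.3522
  Variant C, Purchase: 220×210/670 = 68.9552
  Variant C, Add-to-cart: 220×196/670 = 64.3582
  Variant C, Bounce: 220×264/670 = 86.6866
Contributions (O − E)²/E:
  (88 − 75.5373)²/75.5373 = 2.0562
  (68 − 70.5015)²/70.5015 = 0.0888
  (85 − 94.9612)²/94.9612 = 1.0449
  (86 − 65.5075)²/65.5075 = 6.4106
  (36 − 61.1403)²/61.1403 = 10.3374
  (87 − 82.3522)²/82.3522 = 0.2623
  (36 − 68.9552)²/68.9552 = 15.7500
  (92 − 64.3582)²/64.3582 = 11.8721
  (92 − 86.6866)²/86.6866 = 0.3257
χ² = 2.0562 + 0.0888 + 1.0449 + 6.4106 + 10.3374 + 0.2623 + 15.7500 + 11.8721 + 0.3257 = 48.148

48.148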